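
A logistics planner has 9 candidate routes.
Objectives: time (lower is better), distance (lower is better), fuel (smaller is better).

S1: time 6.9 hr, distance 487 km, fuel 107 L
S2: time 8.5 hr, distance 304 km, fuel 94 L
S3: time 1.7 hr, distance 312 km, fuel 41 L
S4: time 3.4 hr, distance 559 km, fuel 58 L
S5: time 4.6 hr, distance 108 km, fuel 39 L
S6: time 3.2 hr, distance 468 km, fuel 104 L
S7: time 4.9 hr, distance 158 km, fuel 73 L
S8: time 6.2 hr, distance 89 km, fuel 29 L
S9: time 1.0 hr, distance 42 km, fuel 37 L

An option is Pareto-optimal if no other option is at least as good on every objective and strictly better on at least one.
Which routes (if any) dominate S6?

S3: time 1.7≤3.2, distance 312≤468, fuel 41≤104 — dominates S6.
S9: time 1.0≤3.2, distance 42≤468, fuel 37≤104 — dominates S6.
Others (S1, S2, S4, S5, S7, S8) are each worse than S6 on at least one objective.

S3, S9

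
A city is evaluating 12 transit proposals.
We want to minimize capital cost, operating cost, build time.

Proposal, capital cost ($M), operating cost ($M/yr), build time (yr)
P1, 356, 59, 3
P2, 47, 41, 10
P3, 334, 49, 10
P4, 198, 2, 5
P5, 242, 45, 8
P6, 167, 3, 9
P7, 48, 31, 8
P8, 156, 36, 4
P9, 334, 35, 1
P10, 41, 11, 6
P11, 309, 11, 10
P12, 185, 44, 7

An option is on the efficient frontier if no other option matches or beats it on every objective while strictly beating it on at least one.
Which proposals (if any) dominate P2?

P10

P10: capital cost 41≤47, operating cost 11≤41, build time 6≤10 — dominates P2.
Others (P1, P3, P4, P5, P6, P7, P8, P9, P11, P12) are each worse than P2 on at least one objective.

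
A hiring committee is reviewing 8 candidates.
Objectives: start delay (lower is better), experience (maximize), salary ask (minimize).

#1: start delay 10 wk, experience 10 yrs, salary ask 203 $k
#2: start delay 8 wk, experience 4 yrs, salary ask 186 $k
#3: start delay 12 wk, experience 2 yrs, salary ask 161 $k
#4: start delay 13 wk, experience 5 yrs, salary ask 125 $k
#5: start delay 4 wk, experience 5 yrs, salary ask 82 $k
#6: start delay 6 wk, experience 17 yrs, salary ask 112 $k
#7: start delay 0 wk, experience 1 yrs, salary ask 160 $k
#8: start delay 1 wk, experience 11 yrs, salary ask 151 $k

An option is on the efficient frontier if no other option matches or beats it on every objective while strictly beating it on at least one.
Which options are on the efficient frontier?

#1: dominated by #6 (start delay 6≤10, experience 17≥10, salary ask 112≤203).
#2: dominated by #5 (start delay 4≤8, experience 5≥4, salary ask 82≤186).
#3: dominated by #5 (start delay 4≤12, experience 5≥2, salary ask 82≤161).
#4: dominated by #5 (start delay 4≤13, experience 5≥5, salary ask 82≤125).
#5: not dominated (best salary ask).
#6: not dominated (best experience).
#7: not dominated (best start delay).
#8: not dominated.

#5, #6, #7, #8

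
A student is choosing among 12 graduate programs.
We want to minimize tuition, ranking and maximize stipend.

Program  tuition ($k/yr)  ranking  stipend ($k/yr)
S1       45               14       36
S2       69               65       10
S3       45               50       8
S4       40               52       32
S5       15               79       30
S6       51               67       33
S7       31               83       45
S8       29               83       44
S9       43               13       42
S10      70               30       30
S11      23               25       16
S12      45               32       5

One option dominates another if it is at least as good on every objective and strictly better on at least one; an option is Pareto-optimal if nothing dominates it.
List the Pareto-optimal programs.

S4, S5, S7, S8, S9, S11

S1: dominated by S9 (tuition 43≤45, ranking 13≤14, stipend 42≥36).
S2: dominated by S1 (tuition 45≤69, ranking 14≤65, stipend 36≥10).
S3: dominated by S1 (tuition 45≤45, ranking 14≤50, stipend 36≥8).
S4: not dominated.
S5: not dominated (best tuition).
S6: dominated by S1 (tuition 45≤51, ranking 14≤67, stipend 36≥33).
S7: not dominated (best stipend).
S8: not dominated.
S9: not dominated (best ranking).
S10: dominated by S1 (tuition 45≤70, ranking 14≤30, stipend 36≥30).
S11: not dominated.
S12: dominated by S1 (tuition 45≤45, ranking 14≤32, stipend 36≥5).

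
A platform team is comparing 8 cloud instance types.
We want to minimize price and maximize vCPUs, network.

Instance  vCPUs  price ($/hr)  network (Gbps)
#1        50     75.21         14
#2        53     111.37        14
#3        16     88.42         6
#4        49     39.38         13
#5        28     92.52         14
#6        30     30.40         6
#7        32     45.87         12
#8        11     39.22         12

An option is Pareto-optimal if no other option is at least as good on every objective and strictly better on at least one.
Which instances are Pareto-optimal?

#1: not dominated.
#2: not dominated (best vCPUs).
#3: dominated by #1 (vCPUs 50≥16, price 75.21≤88.42, network 14≥6).
#4: not dominated.
#5: dominated by #1 (vCPUs 50≥28, price 75.21≤92.52, network 14≥14).
#6: not dominated (best price).
#7: dominated by #4 (vCPUs 49≥32, price 39.38≤45.87, network 13≥12).
#8: not dominated.

#1, #2, #4, #6, #8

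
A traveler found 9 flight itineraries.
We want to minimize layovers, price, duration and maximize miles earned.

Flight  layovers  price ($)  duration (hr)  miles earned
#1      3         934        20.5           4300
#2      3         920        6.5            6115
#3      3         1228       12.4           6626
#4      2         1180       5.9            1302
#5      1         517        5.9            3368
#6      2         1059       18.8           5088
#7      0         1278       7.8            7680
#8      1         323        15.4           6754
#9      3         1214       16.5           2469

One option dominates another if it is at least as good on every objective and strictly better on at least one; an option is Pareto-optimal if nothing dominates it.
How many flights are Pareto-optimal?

5

#1: dominated by #2 (layovers 3≤3, price 920≤934, duration 6.5≤20.5, miles earned 6115≥4300).
#2: not dominated.
#3: not dominated.
#4: dominated by #5 (layovers 1≤2, price 517≤1180, duration 5.9≤5.9, miles earned 3368≥1302).
#5: not dominated.
#6: dominated by #8 (layovers 1≤2, price 323≤1059, duration 15.4≤18.8, miles earned 6754≥5088).
#7: not dominated (best layovers).
#8: not dominated (best price).
#9: dominated by #2 (layovers 3≤3, price 920≤1214, duration 6.5≤16.5, miles earned 6115≥2469).
Pareto-optimal: #2, #3, #5, #7, #8 → 5.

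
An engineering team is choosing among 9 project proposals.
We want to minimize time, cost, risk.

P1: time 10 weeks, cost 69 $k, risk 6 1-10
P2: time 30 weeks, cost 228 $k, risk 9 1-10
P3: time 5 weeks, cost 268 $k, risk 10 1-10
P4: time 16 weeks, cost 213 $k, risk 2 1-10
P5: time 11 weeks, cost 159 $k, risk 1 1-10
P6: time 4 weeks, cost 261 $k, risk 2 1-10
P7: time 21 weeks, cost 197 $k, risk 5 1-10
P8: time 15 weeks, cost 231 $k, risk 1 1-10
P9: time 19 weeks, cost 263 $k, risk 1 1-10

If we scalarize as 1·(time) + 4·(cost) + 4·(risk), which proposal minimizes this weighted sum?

P1: 1·10 + 4·69 + 4·6 = 310
P2: 1·30 + 4·228 + 4·9 = 978
P3: 1·5 + 4·268 + 4·10 = 1117
P4: 1·16 + 4·213 + 4·2 = 876
P5: 1·11 + 4·159 + 4·1 = 651
P6: 1·4 + 4·261 + 4·2 = 1056
P7: 1·21 + 4·197 + 4·5 = 829
P8: 1·15 + 4·231 + 4·1 = 943
P9: 1·19 + 4·263 + 4·1 = 1075
Lowest: P1 at 310.

P1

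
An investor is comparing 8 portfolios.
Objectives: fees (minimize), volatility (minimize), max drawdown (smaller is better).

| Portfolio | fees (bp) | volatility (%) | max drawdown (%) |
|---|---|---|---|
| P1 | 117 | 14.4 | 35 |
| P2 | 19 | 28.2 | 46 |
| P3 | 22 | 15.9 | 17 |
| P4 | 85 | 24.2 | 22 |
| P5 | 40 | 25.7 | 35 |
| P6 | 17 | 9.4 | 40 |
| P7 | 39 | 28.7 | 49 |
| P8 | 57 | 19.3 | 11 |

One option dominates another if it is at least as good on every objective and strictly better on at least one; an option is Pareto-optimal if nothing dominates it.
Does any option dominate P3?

No

P1: worse on fees (117 vs 22).
P2: worse on volatility (28.2 vs 15.9).
P4: worse on fees (85 vs 22).
P5: worse on fees (40 vs 22).
P6: worse on max drawdown (40 vs 17).
P7: worse on fees (39 vs 22).
P8: worse on fees (57 vs 22).
No option is at least as good as P3 on every objective and strictly better on one.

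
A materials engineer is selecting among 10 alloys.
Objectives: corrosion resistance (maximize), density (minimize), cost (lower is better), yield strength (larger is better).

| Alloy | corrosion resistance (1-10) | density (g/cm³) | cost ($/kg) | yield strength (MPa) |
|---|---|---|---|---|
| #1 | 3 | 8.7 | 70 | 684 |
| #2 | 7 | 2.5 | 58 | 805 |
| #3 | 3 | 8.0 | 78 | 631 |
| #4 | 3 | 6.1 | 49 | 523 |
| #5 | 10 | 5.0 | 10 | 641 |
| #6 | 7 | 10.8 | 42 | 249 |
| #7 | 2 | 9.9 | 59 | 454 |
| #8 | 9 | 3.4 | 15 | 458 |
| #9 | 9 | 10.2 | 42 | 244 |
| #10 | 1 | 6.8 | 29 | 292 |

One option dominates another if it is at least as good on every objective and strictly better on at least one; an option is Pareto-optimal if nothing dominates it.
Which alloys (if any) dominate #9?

#5: corrosion resistance 10≥9, density 5.0≤10.2, cost 10≤42, yield strength 641≥244 — dominates #9.
#8: corrosion resistance 9≥9, density 3.4≤10.2, cost 15≤42, yield strength 458≥244 — dominates #9.
Others (#1, #2, #3, #4, #6, #7, #10) are each worse than #9 on at least one objective.

#5, #8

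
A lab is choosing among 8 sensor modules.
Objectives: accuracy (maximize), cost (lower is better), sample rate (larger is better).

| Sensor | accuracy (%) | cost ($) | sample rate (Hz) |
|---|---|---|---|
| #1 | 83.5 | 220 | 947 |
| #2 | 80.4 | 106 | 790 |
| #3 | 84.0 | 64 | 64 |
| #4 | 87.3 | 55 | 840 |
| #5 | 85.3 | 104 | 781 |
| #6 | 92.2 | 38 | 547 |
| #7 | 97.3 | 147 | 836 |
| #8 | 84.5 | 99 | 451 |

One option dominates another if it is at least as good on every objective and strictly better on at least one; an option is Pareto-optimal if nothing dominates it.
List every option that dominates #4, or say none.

#1: worse on accuracy (83.5 vs 87.3).
#2: worse on accuracy (80.4 vs 87.3).
#3: worse on accuracy (84.0 vs 87.3).
#5: worse on accuracy (85.3 vs 87.3).
#6: worse on sample rate (547 vs 840).
#7: worse on cost (147 vs 55).
#8: worse on accuracy (84.5 vs 87.3).
No option dominates #4.

none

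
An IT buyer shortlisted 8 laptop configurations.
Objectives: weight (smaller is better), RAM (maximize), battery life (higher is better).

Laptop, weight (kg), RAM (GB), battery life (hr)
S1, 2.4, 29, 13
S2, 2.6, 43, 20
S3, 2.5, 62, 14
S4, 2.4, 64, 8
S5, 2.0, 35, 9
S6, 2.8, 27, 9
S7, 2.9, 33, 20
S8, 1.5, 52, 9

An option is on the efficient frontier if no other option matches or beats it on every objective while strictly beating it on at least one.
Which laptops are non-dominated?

S1, S2, S3, S4, S8

S1: not dominated.
S2: not dominated.
S3: not dominated.
S4: not dominated (best RAM).
S5: dominated by S8 (weight 1.5≤2.0, RAM 52≥35, battery life 9≥9).
S6: dominated by S1 (weight 2.4≤2.8, RAM 29≥27, battery life 13≥9).
S7: dominated by S2 (weight 2.6≤2.9, RAM 43≥33, battery life 20≥20).
S8: not dominated (best weight).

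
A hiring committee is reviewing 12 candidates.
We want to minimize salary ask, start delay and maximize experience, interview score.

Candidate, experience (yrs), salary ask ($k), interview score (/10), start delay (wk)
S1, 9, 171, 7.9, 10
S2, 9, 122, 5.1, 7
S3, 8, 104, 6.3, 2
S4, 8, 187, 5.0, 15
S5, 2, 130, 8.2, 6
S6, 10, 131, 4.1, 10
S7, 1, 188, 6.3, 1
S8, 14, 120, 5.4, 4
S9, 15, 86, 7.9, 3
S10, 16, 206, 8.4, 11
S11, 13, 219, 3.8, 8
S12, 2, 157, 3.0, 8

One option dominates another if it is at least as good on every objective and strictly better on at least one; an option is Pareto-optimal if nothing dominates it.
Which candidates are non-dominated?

S1: dominated by S9 (experience 15≥9, salary ask 86≤171, interview score 7.9≥7.9, start delay 3≤10).
S2: dominated by S8 (experience 14≥9, salary ask 120≤122, interview score 5.4≥5.1, start delay 4≤7).
S3: not dominated.
S4: dominated by S1 (experience 9≥8, salary ask 171≤187, interview score 7.9≥5.0, start delay 10≤15).
S5: not dominated.
S6: dominated by S8 (experience 14≥10, salary ask 120≤131, interview score 5.4≥4.1, start delay 4≤10).
S7: not dominated (best start delay).
S8: dominated by S9 (experience 15≥14, salary ask 86≤120, interview score 7.9≥5.4, start delay 3≤4).
S9: not dominated (best salary ask).
S10: not dominated (best experience).
S11: dominated by S8 (experience 14≥13, salary ask 120≤219, interview score 5.4≥3.8, start delay 4≤8).
S12: dominated by S2 (experience 9≥2, salary ask 122≤157, interview score 5.1≥3.0, start delay 7≤8).

S3, S5, S7, S9, S10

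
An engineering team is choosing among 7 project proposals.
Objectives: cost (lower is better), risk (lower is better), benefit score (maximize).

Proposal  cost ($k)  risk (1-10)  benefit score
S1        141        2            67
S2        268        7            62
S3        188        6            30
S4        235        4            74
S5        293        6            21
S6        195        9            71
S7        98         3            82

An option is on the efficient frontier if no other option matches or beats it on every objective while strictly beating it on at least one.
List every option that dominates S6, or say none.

S7

S7: cost 98≤195, risk 3≤9, benefit score 82≥71 — dominates S6.
Others (S1, S2, S3, S4, S5) are each worse than S6 on at least one objective.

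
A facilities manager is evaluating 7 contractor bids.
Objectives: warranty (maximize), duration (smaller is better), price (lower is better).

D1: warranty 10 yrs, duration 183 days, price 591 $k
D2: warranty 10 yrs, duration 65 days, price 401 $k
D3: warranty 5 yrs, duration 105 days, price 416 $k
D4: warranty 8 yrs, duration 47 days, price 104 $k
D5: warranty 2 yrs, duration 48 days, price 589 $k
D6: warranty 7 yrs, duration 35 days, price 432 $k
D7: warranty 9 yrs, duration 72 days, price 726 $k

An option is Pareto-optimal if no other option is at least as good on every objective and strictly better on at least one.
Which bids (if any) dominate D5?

D4: warranty 8≥2, duration 47≤48, price 104≤589 — dominates D5.
D6: warranty 7≥2, duration 35≤48, price 432≤589 — dominates D5.
Others (D1, D2, D3, D7) are each worse than D5 on at least one objective.

D4, D6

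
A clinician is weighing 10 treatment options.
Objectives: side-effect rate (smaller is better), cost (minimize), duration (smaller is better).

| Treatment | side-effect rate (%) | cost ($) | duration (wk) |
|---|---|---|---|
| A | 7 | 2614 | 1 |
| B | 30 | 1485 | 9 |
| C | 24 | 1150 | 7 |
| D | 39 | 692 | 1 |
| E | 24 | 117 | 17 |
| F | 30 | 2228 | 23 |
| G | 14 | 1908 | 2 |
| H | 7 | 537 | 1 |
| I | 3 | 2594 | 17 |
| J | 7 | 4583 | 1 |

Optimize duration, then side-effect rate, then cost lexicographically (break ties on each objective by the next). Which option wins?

First minimize duration: best is 1, kept {A, D, H, J}.
Then minimize side-effect rate: best is 7, kept {A, H, J}.
Then minimize cost: best is 537, kept {H}.

H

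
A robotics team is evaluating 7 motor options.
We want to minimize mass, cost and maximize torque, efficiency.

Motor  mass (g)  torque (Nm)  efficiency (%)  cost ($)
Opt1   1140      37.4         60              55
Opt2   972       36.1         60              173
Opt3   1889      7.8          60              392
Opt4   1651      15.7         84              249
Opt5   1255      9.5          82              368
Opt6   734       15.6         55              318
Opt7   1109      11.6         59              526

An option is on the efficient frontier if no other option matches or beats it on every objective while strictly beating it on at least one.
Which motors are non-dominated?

Opt1, Opt2, Opt4, Opt5, Opt6

Opt1: not dominated (best torque).
Opt2: not dominated.
Opt3: dominated by Opt1 (mass 1140≤1889, torque 37.4≥7.8, efficiency 60≥60, cost 55≤392).
Opt4: not dominated (best efficiency).
Opt5: not dominated.
Opt6: not dominated (best mass).
Opt7: dominated by Opt2 (mass 972≤1109, torque 36.1≥11.6, efficiency 60≥59, cost 173≤526).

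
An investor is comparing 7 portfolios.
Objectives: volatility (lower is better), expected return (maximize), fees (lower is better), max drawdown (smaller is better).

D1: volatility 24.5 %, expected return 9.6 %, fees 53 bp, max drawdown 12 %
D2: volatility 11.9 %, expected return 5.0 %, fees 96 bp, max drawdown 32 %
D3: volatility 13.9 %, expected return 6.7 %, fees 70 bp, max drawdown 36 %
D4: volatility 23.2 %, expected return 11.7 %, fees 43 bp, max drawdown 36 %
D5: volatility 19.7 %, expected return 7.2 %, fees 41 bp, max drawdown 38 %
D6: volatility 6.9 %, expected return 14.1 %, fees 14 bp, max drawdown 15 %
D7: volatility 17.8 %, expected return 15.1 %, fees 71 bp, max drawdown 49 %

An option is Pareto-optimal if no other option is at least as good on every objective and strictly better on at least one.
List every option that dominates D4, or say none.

D6

D6: volatility 6.9≤23.2, expected return 14.1≥11.7, fees 14≤43, max drawdown 15≤36 — dominates D4.
Others (D1, D2, D3, D5, D7) are each worse than D4 on at least one objective.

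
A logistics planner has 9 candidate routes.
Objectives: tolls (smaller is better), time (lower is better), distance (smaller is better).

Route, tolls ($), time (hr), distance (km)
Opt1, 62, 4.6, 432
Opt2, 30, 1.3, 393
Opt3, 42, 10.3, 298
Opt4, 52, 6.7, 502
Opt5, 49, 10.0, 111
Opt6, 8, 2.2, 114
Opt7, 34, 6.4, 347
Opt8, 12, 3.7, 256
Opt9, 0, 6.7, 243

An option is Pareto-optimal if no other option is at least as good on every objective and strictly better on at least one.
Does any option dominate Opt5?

Opt1: worse on tolls (62 vs 49).
Opt2: worse on distance (393 vs 111).
Opt3: worse on time (10.3 vs 10.0).
Opt4: worse on tolls (52 vs 49).
Opt6: worse on distance (114 vs 111).
Opt7: worse on distance (347 vs 111).
Opt8: worse on distance (256 vs 111).
Opt9: worse on distance (243 vs 111).
No option is at least as good as Opt5 on every objective and strictly better on one.

No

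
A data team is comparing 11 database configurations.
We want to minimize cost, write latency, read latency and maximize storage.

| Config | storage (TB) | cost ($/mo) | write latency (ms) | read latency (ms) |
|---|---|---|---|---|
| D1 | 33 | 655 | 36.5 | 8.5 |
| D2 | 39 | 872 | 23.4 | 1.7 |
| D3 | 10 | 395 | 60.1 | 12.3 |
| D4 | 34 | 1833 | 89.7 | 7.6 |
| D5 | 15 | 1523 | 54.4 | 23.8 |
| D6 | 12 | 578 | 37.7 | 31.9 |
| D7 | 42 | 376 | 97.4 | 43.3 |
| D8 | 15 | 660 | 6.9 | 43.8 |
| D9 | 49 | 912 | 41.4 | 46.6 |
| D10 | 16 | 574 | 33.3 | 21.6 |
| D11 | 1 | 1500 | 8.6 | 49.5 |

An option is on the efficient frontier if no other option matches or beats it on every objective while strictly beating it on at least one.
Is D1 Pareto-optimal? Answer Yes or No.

Yes

D2: worse on cost (872 vs 655).
D3: worse on storage (10 vs 33).
D4: worse on cost (1833 vs 655).
D5: worse on storage (15 vs 33).
D6: worse on storage (12 vs 33).
D7: worse on write latency (97.4 vs 36.5).
D8: worse on storage (15 vs 33).
D9: worse on cost (912 vs 655).
D10: worse on storage (16 vs 33).
D11: worse on storage (1 vs 33).
No option is at least as good as D1 on every objective and strictly better on one.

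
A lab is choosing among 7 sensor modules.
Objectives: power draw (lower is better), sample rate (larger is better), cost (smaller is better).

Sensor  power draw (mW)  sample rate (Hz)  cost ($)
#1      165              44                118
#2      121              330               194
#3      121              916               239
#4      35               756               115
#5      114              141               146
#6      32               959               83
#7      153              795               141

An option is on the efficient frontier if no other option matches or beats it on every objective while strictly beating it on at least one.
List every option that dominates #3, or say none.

#6: power draw 32≤121, sample rate 959≥916, cost 83≤239 — dominates #3.
Others (#1, #2, #4, #5, #7) are each worse than #3 on at least one objective.

#6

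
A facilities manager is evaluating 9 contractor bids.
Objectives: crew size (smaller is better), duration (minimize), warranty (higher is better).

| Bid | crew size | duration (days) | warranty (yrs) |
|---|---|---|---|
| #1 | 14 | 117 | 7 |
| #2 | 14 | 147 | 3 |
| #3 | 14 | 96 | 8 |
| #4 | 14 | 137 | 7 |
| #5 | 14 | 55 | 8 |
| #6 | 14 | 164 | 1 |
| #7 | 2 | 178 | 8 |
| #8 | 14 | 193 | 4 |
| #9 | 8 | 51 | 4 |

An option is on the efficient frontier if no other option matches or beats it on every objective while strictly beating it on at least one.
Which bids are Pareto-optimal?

#5, #7, #9

#1: dominated by #3 (crew size 14≤14, duration 96≤117, warranty 8≥7).
#2: dominated by #1 (crew size 14≤14, duration 117≤147, warranty 7≥3).
#3: dominated by #5 (crew size 14≤14, duration 55≤96, warranty 8≥8).
#4: dominated by #1 (crew size 14≤14, duration 117≤137, warranty 7≥7).
#5: not dominated.
#6: dominated by #1 (crew size 14≤14, duration 117≤164, warranty 7≥1).
#7: not dominated (best crew size).
#8: dominated by #1 (crew size 14≤14, duration 117≤193, warranty 7≥4).
#9: not dominated (best duration).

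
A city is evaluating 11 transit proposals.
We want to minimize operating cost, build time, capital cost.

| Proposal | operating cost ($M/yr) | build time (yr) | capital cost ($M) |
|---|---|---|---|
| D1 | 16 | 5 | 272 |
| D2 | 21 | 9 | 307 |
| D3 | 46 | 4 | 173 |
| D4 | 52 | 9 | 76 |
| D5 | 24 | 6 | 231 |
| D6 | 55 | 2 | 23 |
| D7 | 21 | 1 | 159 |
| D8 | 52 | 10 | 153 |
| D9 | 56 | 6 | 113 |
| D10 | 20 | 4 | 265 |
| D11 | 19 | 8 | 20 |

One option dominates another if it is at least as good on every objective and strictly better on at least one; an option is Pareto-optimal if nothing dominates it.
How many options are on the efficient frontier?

5

D1: not dominated (best operating cost).
D2: dominated by D1 (operating cost 16≤21, build time 5≤9, capital cost 272≤307).
D3: dominated by D7 (operating cost 21≤46, build time 1≤4, capital cost 159≤173).
D4: dominated by D11 (operating cost 19≤52, build time 8≤9, capital cost 20≤76).
D5: dominated by D7 (operating cost 21≤24, build time 1≤6, capital cost 159≤231).
D6: not dominated.
D7: not dominated (best build time).
D8: dominated by D4 (operating cost 52≤52, build time 9≤10, capital cost 76≤153).
D9: dominated by D6 (operating cost 55≤56, build time 2≤6, capital cost 23≤113).
D10: not dominated.
D11: not dominated (best capital cost).
Pareto-optimal: D1, D6, D7, D10, D11 → 5.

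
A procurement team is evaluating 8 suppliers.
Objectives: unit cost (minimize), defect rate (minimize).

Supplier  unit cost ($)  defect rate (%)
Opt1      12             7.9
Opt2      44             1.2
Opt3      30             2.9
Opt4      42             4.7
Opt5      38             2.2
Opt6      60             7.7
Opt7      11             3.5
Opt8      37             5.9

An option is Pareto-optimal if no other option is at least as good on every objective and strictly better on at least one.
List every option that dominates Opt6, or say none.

Opt2: unit cost 44≤60, defect rate 1.2≤7.7 — dominates Opt6.
Opt3: unit cost 30≤60, defect rate 2.9≤7.7 — dominates Opt6.
Opt4: unit cost 42≤60, defect rate 4.7≤7.7 — dominates Opt6.
Opt5: unit cost 38≤60, defect rate 2.2≤7.7 — dominates Opt6.
Opt7: unit cost 11≤60, defect rate 3.5≤7.7 — dominates Opt6.
Opt8: unit cost 37≤60, defect rate 5.9≤7.7 — dominates Opt6.
Others (Opt1) are each worse than Opt6 on at least one objective.

Opt2, Opt3, Opt4, Opt5, Opt7, Opt8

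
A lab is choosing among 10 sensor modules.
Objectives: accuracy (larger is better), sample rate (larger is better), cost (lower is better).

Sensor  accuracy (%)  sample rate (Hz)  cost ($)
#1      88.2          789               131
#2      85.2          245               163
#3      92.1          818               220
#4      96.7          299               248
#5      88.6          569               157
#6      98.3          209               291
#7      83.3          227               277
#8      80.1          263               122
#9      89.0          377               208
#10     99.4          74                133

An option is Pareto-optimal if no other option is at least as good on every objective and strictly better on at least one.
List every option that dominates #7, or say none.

#1, #2, #3, #4, #5, #9

#1: accuracy 88.2≥83.3, sample rate 789≥227, cost 131≤277 — dominates #7.
#2: accuracy 85.2≥83.3, sample rate 245≥227, cost 163≤277 — dominates #7.
#3: accuracy 92.1≥83.3, sample rate 818≥227, cost 220≤277 — dominates #7.
#4: accuracy 96.7≥83.3, sample rate 299≥227, cost 248≤277 — dominates #7.
#5: accuracy 88.6≥83.3, sample rate 569≥227, cost 157≤277 — dominates #7.
#9: accuracy 89.0≥83.3, sample rate 377≥227, cost 208≤277 — dominates #7.
Others (#6, #8, #10) are each worse than #7 on at least one objective.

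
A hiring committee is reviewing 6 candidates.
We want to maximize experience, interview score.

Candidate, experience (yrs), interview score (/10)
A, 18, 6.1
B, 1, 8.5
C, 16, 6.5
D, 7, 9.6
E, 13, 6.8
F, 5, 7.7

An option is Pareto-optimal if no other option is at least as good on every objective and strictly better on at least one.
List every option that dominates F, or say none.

D: experience 7≥5, interview score 9.6≥7.7 — dominates F.
Others (A, B, C, E) are each worse than F on at least one objective.

D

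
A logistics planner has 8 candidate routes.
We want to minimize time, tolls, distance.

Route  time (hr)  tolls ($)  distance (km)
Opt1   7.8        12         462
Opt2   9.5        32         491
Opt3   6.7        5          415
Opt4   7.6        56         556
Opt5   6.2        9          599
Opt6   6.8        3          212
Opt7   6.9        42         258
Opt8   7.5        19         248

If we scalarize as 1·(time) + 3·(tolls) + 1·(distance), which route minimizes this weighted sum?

Opt6

Opt1: 1·7.8 + 3·12 + 1·462 = 505.8
Opt2: 1·9.5 + 3·32 + 1·491 = 596.5
Opt3: 1·6.7 + 3·5 + 1·415 = 436.7
Opt4: 1·7.6 + 3·56 + 1·556 = 731.6
Opt5: 1·6.2 + 3·9 + 1·599 = 632.2
Opt6: 1·6.8 + 3·3 + 1·212 = 227.8
Opt7: 1·6.9 + 3·42 + 1·258 = 390.9
Opt8: 1·7.5 + 3·19 + 1·248 = 312.5
Lowest: Opt6 at 227.8.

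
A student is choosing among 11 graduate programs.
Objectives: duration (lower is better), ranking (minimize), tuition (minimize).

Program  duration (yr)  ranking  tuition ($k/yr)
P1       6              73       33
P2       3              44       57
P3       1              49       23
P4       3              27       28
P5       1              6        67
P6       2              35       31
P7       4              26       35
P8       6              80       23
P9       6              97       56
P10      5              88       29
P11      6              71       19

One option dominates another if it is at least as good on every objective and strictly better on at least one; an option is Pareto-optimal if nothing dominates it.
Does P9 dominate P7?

P9 vs P7: P9 is worse on duration (6 vs 4), so it does not dominate P7.

No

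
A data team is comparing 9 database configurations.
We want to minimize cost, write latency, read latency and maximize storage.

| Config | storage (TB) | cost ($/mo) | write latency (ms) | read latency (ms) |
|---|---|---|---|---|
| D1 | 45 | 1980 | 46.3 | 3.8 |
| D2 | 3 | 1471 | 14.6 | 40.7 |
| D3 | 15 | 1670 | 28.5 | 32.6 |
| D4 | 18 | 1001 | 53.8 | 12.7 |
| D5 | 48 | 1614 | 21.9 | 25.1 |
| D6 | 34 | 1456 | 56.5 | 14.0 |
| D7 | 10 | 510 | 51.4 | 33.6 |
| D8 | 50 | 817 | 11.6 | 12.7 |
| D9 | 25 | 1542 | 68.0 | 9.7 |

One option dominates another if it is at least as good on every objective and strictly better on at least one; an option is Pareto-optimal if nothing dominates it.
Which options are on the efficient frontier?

D1, D7, D8, D9

D1: not dominated (best read latency).
D2: dominated by D8 (storage 50≥3, cost 817≤1471, write latency 11.6≤14.6, read latency 12.7≤40.7).
D3: dominated by D5 (storage 48≥15, cost 1614≤1670, write latency 21.9≤28.5, read latency 25.1≤32.6).
D4: dominated by D8 (storage 50≥18, cost 817≤1001, write latency 11.6≤53.8, read latency 12.7≤12.7).
D5: dominated by D8 (storage 50≥48, cost 817≤1614, write latency 11.6≤21.9, read latency 12.7≤25.1).
D6: dominated by D8 (storage 50≥34, cost 817≤1456, write latency 11.6≤56.5, read latency 12.7≤14.0).
D7: not dominated (best cost).
D8: not dominated (best storage).
D9: not dominated.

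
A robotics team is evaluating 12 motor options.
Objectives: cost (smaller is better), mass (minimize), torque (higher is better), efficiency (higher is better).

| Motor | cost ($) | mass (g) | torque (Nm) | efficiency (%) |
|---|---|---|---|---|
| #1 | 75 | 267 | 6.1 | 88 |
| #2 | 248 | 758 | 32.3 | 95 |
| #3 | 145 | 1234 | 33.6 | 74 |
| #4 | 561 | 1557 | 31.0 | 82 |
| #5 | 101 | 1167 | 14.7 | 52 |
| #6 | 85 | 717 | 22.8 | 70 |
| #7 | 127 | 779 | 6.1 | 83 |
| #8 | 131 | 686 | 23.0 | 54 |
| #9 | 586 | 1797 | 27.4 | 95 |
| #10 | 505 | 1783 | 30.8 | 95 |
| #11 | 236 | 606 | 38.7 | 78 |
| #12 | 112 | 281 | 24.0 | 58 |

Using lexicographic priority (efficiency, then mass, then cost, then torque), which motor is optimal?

First maximize efficiency: best is 95, kept {#2, #9, #10}.
Then minimize mass: best is 758, kept {#2}.

#2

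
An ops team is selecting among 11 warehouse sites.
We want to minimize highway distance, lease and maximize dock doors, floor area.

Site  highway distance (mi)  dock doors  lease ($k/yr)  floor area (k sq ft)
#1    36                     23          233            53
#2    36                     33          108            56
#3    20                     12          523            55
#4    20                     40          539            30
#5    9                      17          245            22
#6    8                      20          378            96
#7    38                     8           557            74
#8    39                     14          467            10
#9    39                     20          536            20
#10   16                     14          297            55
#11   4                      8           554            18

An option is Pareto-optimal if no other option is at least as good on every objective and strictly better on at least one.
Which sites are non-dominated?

#1: dominated by #2 (highway distance 36≤36, dock doors 33≥23, lease 108≤233, floor area 56≥53).
#2: not dominated (best lease).
#3: dominated by #6 (highway distance 8≤20, dock doors 20≥12, lease 378≤523, floor area 96≥55).
#4: not dominated (best dock doors).
#5: not dominated.
#6: not dominated (best floor area).
#7: dominated by #6 (highway distance 8≤38, dock doors 20≥8, lease 378≤557, floor area 96≥74).
#8: dominated by #1 (highway distance 36≤39, dock doors 23≥14, lease 233≤467, floor area 53≥10).
#9: dominated by #1 (highway distance 36≤39, dock doors 23≥20, lease 233≤536, floor area 53≥20).
#10: not dominated.
#11: not dominated (best highway distance).

#2, #4, #5, #6, #10, #11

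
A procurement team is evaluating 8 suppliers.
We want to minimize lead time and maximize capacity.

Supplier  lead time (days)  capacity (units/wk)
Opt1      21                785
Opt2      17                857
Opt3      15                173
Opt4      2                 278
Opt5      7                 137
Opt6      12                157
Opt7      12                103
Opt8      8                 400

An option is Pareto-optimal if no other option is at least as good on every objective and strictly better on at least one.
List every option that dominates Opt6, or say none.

Opt4, Opt8

Opt4: lead time 2≤12, capacity 278≥157 — dominates Opt6.
Opt8: lead time 8≤12, capacity 400≥157 — dominates Opt6.
Others (Opt1, Opt2, Opt3, Opt5, Opt7) are each worse than Opt6 on at least one objective.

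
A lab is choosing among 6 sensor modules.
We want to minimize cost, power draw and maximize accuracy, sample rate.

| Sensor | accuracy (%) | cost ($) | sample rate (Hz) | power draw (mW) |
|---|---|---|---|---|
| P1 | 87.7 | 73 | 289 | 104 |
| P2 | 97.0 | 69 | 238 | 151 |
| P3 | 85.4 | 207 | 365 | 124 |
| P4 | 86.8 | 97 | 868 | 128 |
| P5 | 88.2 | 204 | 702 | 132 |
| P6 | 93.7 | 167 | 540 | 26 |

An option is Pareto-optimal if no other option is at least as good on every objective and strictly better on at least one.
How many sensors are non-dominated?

P1: not dominated.
P2: not dominated (best accuracy).
P3: dominated by P6 (accuracy 93.7≥85.4, cost 167≤207, sample rate 540≥365, power draw 26≤124).
P4: not dominated (best sample rate).
P5: not dominated.
P6: not dominated (best power draw).
Pareto-optimal: P1, P2, P4, P5, P6 → 5.

5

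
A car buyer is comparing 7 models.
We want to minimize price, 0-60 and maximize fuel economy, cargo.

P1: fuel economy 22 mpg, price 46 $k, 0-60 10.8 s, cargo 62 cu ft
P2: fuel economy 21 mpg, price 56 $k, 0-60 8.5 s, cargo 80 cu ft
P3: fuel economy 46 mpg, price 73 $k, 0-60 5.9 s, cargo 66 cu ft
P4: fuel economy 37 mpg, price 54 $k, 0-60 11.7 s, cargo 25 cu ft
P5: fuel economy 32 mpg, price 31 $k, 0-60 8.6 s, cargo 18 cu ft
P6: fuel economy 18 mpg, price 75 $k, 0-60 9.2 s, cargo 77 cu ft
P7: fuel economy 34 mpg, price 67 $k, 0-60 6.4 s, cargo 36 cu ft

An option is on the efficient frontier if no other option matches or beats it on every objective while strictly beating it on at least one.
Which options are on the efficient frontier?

P1, P2, P3, P4, P5, P7

P1: not dominated.
P2: not dominated (best cargo).
P3: not dominated (best fuel economy).
P4: not dominated.
P5: not dominated (best price).
P6: dominated by P2 (fuel economy 21≥18, price 56≤75, 0-60 8.5≤9.2, cargo 80≥77).
P7: not dominated.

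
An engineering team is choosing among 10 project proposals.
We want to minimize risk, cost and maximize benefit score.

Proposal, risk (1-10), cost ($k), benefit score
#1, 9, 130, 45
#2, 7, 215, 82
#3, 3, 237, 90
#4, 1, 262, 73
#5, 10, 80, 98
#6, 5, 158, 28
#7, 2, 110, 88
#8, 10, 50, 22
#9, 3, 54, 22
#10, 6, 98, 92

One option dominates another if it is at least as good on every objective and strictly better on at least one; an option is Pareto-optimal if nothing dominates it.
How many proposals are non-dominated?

#1: dominated by #7 (risk 2≤9, cost 110≤130, benefit score 88≥45).
#2: dominated by #7 (risk 2≤7, cost 110≤215, benefit score 88≥82).
#3: not dominated.
#4: not dominated (best risk).
#5: not dominated (best benefit score).
#6: dominated by #7 (risk 2≤5, cost 110≤158, benefit score 88≥28).
#7: not dominated.
#8: not dominated (best cost).
#9: not dominated.
#10: not dominated.
Pareto-optimal: #3, #4, #5, #7, #8, #9, #10 → 7.

7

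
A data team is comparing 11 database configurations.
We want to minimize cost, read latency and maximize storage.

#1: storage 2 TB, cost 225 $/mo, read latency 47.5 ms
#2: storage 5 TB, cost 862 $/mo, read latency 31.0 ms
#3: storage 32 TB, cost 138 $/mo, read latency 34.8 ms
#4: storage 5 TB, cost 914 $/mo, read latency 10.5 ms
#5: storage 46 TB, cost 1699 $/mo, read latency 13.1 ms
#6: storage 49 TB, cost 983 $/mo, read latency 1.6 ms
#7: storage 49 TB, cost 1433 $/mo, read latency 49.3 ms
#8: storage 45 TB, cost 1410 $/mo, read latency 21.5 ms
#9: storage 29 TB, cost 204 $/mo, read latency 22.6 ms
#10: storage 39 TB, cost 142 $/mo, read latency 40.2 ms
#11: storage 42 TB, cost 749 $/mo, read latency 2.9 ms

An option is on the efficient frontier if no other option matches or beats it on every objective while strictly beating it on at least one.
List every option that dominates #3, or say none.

none

#1: worse on storage (2 vs 32).
#2: worse on storage (5 vs 32).
#4: worse on storage (5 vs 32).
#5: worse on cost (1699 vs 138).
#6: worse on cost (983 vs 138).
#7: worse on cost (1433 vs 138).
#8: worse on cost (1410 vs 138).
#9: worse on storage (29 vs 32).
#10: worse on cost (142 vs 138).
#11: worse on cost (749 vs 138).
No option dominates #3.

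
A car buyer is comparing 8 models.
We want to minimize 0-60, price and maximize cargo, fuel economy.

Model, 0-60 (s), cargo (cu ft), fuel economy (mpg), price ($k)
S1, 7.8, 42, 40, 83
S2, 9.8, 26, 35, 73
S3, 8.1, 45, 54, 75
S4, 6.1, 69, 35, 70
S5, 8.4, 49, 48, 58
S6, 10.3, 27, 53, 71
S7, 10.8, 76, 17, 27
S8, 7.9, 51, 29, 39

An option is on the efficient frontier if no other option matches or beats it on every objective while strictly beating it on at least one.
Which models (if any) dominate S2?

S4, S5

S4: 0-60 6.1≤9.8, cargo 69≥26, fuel economy 35≥35, price 70≤73 — dominates S2.
S5: 0-60 8.4≤9.8, cargo 49≥26, fuel economy 48≥35, price 58≤73 — dominates S2.
Others (S1, S3, S6, S7, S8) are each worse than S2 on at least one objective.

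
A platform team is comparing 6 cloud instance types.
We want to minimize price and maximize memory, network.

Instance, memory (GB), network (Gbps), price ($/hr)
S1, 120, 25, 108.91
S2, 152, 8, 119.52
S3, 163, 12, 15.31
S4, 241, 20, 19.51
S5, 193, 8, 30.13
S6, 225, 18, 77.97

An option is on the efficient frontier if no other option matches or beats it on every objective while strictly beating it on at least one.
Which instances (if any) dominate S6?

S4

S4: memory 241≥225, network 20≥18, price 19.51≤77.97 — dominates S6.
Others (S1, S2, S3, S5) are each worse than S6 on at least one objective.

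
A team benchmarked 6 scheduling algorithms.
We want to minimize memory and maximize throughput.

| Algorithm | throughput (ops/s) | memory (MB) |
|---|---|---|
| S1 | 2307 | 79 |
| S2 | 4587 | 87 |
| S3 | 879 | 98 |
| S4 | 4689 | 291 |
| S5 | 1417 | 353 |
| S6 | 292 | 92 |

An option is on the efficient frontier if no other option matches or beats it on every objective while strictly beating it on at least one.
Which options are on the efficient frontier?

S1, S2, S4

S1: not dominated (best memory).
S2: not dominated.
S3: dominated by S1 (throughput 2307≥879, memory 79≤98).
S4: not dominated (best throughput).
S5: dominated by S1 (throughput 2307≥1417, memory 79≤353).
S6: dominated by S1 (throughput 2307≥292, memory 79≤92).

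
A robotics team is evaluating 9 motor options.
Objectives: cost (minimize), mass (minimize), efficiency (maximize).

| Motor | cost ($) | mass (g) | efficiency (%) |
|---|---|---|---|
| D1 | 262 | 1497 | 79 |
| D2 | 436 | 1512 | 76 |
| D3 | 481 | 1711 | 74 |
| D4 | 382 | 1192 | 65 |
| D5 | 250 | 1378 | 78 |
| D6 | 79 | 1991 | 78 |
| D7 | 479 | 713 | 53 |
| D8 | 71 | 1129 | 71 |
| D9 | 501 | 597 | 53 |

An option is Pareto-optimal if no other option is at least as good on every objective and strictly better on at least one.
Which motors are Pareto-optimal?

D1: not dominated (best efficiency).
D2: dominated by D1 (cost 262≤436, mass 1497≤1512, efficiency 79≥76).
D3: dominated by D1 (cost 262≤481, mass 1497≤1711, efficiency 79≥74).
D4: dominated by D8 (cost 71≤382, mass 1129≤1192, efficiency 71≥65).
D5: not dominated.
D6: not dominated.
D7: not dominated.
D8: not dominated (best cost).
D9: not dominated (best mass).

D1, D5, D6, D7, D8, D9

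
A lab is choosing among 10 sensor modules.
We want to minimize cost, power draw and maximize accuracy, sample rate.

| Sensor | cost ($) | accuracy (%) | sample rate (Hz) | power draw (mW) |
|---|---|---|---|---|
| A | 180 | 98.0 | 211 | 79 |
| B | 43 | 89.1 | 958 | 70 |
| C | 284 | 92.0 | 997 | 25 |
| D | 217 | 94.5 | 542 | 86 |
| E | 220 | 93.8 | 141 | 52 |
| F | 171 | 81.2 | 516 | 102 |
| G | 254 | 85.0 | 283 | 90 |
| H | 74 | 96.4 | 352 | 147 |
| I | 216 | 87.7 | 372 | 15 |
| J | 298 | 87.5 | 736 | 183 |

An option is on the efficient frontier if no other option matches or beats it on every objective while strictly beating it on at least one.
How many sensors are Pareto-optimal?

7

A: not dominated (best accuracy).
B: not dominated (best cost).
C: not dominated (best sample rate).
D: not dominated.
E: not dominated.
F: dominated by B (cost 43≤171, accuracy 89.1≥81.2, sample rate 958≥516, power draw 70≤102).
G: dominated by B (cost 43≤254, accuracy 89.1≥85.0, sample rate 958≥283, power draw 70≤90).
H: not dominated.
I: not dominated (best power draw).
J: dominated by B (cost 43≤298, accuracy 89.1≥87.5, sample rate 958≥736, power draw 70≤183).
Pareto-optimal: A, B, C, D, E, H, I → 7.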